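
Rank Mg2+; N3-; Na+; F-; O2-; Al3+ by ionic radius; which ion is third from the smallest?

Na+

All of these have 10 electrons (isoelectronic). With the same electron cloud, the ion with the most protons pulls it in tightest. Nuclear charges: Al3+ (Z=13), Mg2+ (Z=12), Na+ (Z=11), F- (Z=9), O2- (Z=8), N3- (Z=7). Highest Z is smallest.
So the order is Al3+ < Mg2+ < Na+ < F- < O2- < N3-; the 3rd-smallest ion is Na+.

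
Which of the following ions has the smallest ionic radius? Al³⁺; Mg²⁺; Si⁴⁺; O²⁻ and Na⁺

Si⁴⁺

Each ion has 10 electrons. The ranking follows nuclear charge in reverse — greater Z gives a smaller radius. Si⁴⁺ (Z=14), Al³⁺ (Z=13), Mg²⁺ (Z=12), Na⁺ (Z=11), O²⁻ (Z=8).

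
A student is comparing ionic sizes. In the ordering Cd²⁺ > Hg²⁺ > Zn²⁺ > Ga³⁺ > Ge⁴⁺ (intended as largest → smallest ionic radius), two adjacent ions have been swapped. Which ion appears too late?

Hg²⁺

Compare adjacent ions: Cd²⁺ and Hg²⁺ are in one column with the same charge; the lighter period-5 ion has one fewer shell and is smaller — yet in this decreasing list Cd²⁺ sits before Hg²⁺. Nothing else is reversed, so Hg²⁺ should move one place to the left.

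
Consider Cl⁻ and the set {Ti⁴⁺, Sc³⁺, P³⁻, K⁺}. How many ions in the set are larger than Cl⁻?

All of these have 18 electrons (isoelectronic). With the same electron cloud, the ion with the most protons pulls it in tightest. Nuclear charges: Ti⁴⁺ (Z=22), Sc³⁺ (Z=21), K⁺ (Z=19), Cl⁻ (Z=17), P³⁻ (Z=15). Highest Z is smallest.
Placing each against Cl⁻: smaller — Ti⁴⁺, Sc³⁺, K⁺; larger — P³⁻. That's 1.

1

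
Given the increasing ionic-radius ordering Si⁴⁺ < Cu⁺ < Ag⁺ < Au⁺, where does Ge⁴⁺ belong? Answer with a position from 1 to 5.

Tabulating Z and e⁻: Si⁴⁺: 10 e⁻, Z=14, Ge⁴⁺: 28 e⁻, Z=32, Cu⁺: 28 e⁻, Z=29, Ag⁺: 46 e⁻, Z=47, Au⁺: 78 e⁻, Z=79. Si⁴⁺ < Ge⁴⁺ (same group, 1 shell fewer); Ge⁴⁺ < Cu⁺ (isoelectronic, higher Z=32 is smaller); Cu⁺ < Ag⁺ (same group, 1 shell fewer); Ag⁺ < Au⁺ (same group, 1 shell fewer).
Merged order: Si⁴⁺ < Ge⁴⁺ < Cu⁺ < Ag⁺ < Au⁺ — Ge⁴⁺ is number 2.

2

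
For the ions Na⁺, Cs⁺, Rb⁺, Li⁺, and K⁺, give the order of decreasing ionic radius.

Cs⁺ > Rb⁺ > K⁺ > Na⁺ > Li⁺

All are in the same group with charge +1. Radius grows down the group as n (the outermost shell) increases.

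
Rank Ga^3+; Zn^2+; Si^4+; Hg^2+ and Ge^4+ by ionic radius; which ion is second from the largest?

Zn^2+

Work out protons and electrons: Si^4+ (Z=14, 10 e⁻), Ge^4+ (Z=32, 28 e⁻), Ga^3+ (Z=31, 28 e⁻), Zn^2+ (Z=30, 28 e⁻), Hg^2+ (Z=80, 78 e⁻). Si^4+ < Ge^4+ (same group, period 3 vs 4); Ge^4+ < Ga^3+ (both 28 e⁻, Z=32>31); Ga^3+ < Zn^2+ (both 28 e⁻, Z=31>30); Zn^2+ < Hg^2+ (same group, period 4 vs 6).
That gives Si^4+ < Ge^4+ < Ga^3+ < Zn^2+ < Hg^2+. From the largest end, number 2 is Zn^2+.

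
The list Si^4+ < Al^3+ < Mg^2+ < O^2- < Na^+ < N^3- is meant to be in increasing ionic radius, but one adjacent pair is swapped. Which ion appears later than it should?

Na^+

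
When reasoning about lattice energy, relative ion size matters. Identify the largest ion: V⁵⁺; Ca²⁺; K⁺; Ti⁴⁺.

These species are isoelectronic with 18 electrons. The only difference is the number of protons: V⁵⁺ (Z=23), Ti⁴⁺ (Z=22), Ca²⁺ (Z=20), K⁺ (Z=19). The strongest nuclear pull (V⁵⁺) gives the smallest ion.

K⁺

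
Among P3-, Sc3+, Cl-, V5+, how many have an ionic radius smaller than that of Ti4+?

1

Isoelectronic series (18 e⁻ each). Size is set by nuclear charge: more protons means a smaller ion. V5+ (Z=23), Ti4+ (Z=22), Sc3+ (Z=21), Cl- (Z=17), P3- (Z=15).
Placing each against Ti4+: smaller — V5+; larger — Sc3+, Cl-, P3-. So 1 is smaller.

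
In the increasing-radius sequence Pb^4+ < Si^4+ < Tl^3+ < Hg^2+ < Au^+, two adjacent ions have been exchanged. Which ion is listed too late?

The pair Pb^4+, Si^4+ is the wrong way round — both in group 14 with the same charge; Si^4+ (period 3) has the smaller radius. All other adjacent pairs agree with periodic trends, so Si^4+ is the misplaced ion.

Si^4+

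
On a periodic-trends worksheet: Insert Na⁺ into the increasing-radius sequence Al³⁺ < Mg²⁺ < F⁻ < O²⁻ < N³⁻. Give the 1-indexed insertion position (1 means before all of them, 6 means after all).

Isoelectronic series (10 e⁻ each). Size is set by nuclear charge: more protons means a smaller ion. Al³⁺ (Z=13), Mg²⁺ (Z=12), Na⁺ (Z=11), F⁻ (Z=9), O²⁻ (Z=8), N³⁻ (Z=7).
Putting Na⁺ in gives Al³⁺ < Mg²⁺ < Na⁺ < F⁻ < O²⁻ < N³⁻; it lands at slot 3.

3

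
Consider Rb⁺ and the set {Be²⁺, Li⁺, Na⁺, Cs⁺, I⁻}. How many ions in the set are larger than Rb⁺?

Be²⁺: 2 e⁻, Z=4, Li⁺: 2 e⁻, Z=3, Na⁺: 10 e⁻, Z=11, Rb⁺: 36 e⁻, Z=37, Cs⁺: 54 e⁻, Z=55, I⁻: 54 e⁻, Z=53. Be²⁺ < Li⁺ (isoelectronic, higher Z=4 is smaller); Li⁺ < Na⁺ (same group, period 2 vs 3); Na⁺ < Rb⁺ (same group, 2 shells fewer); Rb⁺ < Cs⁺ (same group, period 5 vs 6); Cs⁺ < I⁻ (isoelectronic, higher Z=55 is smaller).
Placing each against Rb⁺: smaller — Be²⁺, Li⁺, Na⁺; larger — Cs⁺, I⁻. So 2 are larger.

2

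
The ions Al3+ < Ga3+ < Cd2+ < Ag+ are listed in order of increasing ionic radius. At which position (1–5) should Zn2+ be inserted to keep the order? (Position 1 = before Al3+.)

3

Work out protons and electrons: Al3+ has 10 e⁻ (Z=13), Ga3+ has 28 e⁻ (Z=31), Zn2+ has 28 e⁻ (Z=30), Cd2+ has 46 e⁻ (Z=48), Ag+ has 46 e⁻ (Z=47). Al3+ < Ga3+ (same group, period 3 vs 4); Ga3+ < Zn2+ (isoelectronic, higher Z=31 is smaller); Zn2+ < Cd2+ (same group, period 4 vs 5); Cd2+ < Ag+ (both 46 e⁻, Z=48>47).
With Zn2+ included the full order is Al3+ < Ga3+ < Zn2+ < Cd2+ < Ag+, so it takes position 3.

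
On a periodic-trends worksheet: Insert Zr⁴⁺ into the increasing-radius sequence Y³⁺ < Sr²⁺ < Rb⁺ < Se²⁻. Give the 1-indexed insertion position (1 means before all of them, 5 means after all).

1

Each ion has 36 electrons. The ranking follows nuclear charge in reverse — greater Z gives a smaller radius. Zr⁴⁺ (Z=40), Y³⁺ (Z=39), Sr²⁺ (Z=38), Rb⁺ (Z=37), Se²⁻ (Z=34).
Putting Zr⁴⁺ in gives Zr⁴⁺ < Y³⁺ < Sr²⁺ < Rb⁺ < Se²⁻; it lands at slot 1.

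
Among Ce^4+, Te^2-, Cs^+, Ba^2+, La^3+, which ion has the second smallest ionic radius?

Isoelectronic series (54 e⁻ each). Size is set by nuclear charge: more protons means a smaller ion. Ce^4+ (Z=58), La^3+ (Z=57), Ba^2+ (Z=56), Cs^+ (Z=55), Te^2- (Z=52).
Full ascending order: Ce^4+ < La^3+ < Ba^2+ < Cs^+ < Te^2-. Counting from the smallest, position 2 is La^3+.

La^3+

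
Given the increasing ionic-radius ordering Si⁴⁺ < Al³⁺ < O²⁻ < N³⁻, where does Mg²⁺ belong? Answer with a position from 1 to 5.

All of these have 10 electrons (isoelectronic). With the same electron cloud, the ion with the most protons pulls it in tightest. Nuclear charges: Si⁴⁺ (Z=14), Al³⁺ (Z=13), Mg²⁺ (Z=12), O²⁻ (Z=8), N³⁻ (Z=7). Highest Z is smallest.
Putting Mg²⁺ in gives Si⁴⁺ < Al³⁺ < Mg²⁺ < O²⁻ < N³⁻; it lands at slot 3.

3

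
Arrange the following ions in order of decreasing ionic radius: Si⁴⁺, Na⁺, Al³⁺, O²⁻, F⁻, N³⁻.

All of these have 10 electrons (isoelectronic). With the same electron cloud, the ion with the most protons pulls it in tightest. Nuclear charges: Si⁴⁺ (Z=14), Al³⁺ (Z=13), Na⁺ (Z=11), F⁻ (Z=9), O²⁻ (Z=8), N³⁻ (Z=7). Highest Z is smallest.

N³⁻ > O²⁻ > F⁻ > Na⁺ > Al³⁺ > Si⁴⁺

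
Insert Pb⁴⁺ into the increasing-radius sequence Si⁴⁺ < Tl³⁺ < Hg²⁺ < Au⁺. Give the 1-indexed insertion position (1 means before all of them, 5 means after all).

First list Z and electron count for each: Si⁴⁺ (Z=14, 10 e⁻), Pb⁴⁺ (Z=82, 78 e⁻), Tl³⁺ (Z=81, 78 e⁻), Hg²⁺ (Z=80, 78 e⁻), Au⁺ (Z=79, 78 e⁻). Si⁴⁺ < Pb⁴⁺ (same group, 3 shells fewer); Pb⁴⁺ < Tl³⁺ (isoelectronic, higher Z=82 is smaller); Tl³⁺ < Hg²⁺ (isoelectronic, higher Z=81 is smaller); Hg²⁺ < Au⁺ (isoelectronic, higher Z=80 is smaller).
The complete sequence is Si⁴⁺ < Pb⁴⁺ < Tl³⁺ < Hg²⁺ < Au⁺. Pb⁴⁺ sits at position 2.

2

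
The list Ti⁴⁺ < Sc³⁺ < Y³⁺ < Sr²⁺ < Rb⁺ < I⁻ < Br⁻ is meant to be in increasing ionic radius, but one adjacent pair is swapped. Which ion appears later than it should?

Br⁻

Scanning neighbour by neighbour, only I⁻/Br⁻ violates a trend: same group and charge — period 4 sits above period 5, so Br⁻ is smaller. That makes Br⁻ the one sitting a position late relative to where it belongs.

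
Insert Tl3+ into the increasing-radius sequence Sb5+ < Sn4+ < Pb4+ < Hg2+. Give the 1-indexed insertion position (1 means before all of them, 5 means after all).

Sb5+ (Z=51, 46 e⁻), Sn4+ (Z=50, 46 e⁻), Pb4+ (Z=82, 78 e⁻), Tl3+ (Z=81, 78 e⁻), Hg2+ (Z=80, 78 e⁻). Sb5+ < Sn4+ (isoelectronic, higher Z=51 is smaller); Sn4+ < Pb4+ (same group, 1 shell fewer); Pb4+ < Tl3+ (both 78 e⁻, Z=82>81); Tl3+ < Hg2+ (both 78 e⁻, Z=81>80).
With Tl3+ included the full order is Sb5+ < Sn4+ < Pb4+ < Tl3+ < Hg2+, so it takes position 4.

4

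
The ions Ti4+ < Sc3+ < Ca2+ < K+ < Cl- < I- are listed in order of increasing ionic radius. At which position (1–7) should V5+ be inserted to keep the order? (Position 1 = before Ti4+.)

1

Electron counts and nuclear charges: V5+ has 18 e⁻ (Z=23), Ti4+ has 18 e⁻ (Z=22), Sc3+ has 18 e⁻ (Z=21), Ca2+ has 18 e⁻ (Z=20), K+ has 18 e⁻ (Z=19), Cl- has 18 e⁻ (Z=17), I- has 54 e⁻ (Z=53). V5+ < Ti4+ (isoelectronic, higher Z=23 is smaller); Ti4+ < Sc3+ (isoelectronic, higher Z=22 is smaller); Sc3+ < Ca2+ (both 18 e⁻, Z=21>20); Ca2+ < K+ (isoelectronic, higher Z=20 is smaller); K+ < Cl- (isoelectronic, higher Z=19 is smaller); Cl- < I- (same group, period 3 vs 5).
Putting V5+ in gives V5+ < Ti4+ < Sc3+ < Ca2+ < K+ < Cl- < I-; it lands at slot 1.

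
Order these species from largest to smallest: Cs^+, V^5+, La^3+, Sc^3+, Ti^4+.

Cs^+ > La^3+ > Sc^3+ > Ti^4+ > V^5+

Work out protons and electrons: V^5+: 18 e⁻, Z=23, Ti^4+: 18 e⁻, Z=22, Sc^3+: 18 e⁻, Z=21, La^3+: 54 e⁻, Z=57, Cs^+: 54 e⁻, Z=55. V^5+ < Ti^4+ (isoelectronic, higher Z=23 is smaller); Ti^4+ < Sc^3+ (isoelectronic, higher Z=22 is smaller); Sc^3+ < La^3+ (same group, 2 shells fewer); La^3+ < Cs^+ (isoelectronic, higher Z=57 is smaller).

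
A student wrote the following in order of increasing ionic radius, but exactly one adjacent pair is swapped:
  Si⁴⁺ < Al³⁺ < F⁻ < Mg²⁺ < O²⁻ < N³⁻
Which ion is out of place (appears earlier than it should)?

F⁻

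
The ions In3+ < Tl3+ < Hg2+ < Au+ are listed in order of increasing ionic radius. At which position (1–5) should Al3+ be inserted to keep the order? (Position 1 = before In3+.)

1

Electron counts and nuclear charges: Al3+: 10 e⁻, Z=13, In3+: 46 e⁻, Z=49, Tl3+: 78 e⁻, Z=81, Hg2+: 78 e⁻, Z=80, Au+: 78 e⁻, Z=79. Al3+ < In3+ (same group, period 3 vs 5); In3+ < Tl3+ (same group, period 5 vs 6); Tl3+ < Hg2+ (isoelectronic, higher Z=81 is smaller); Hg2+ < Au+ (both 78 e⁻, Z=80>79).
Putting Al3+ in gives Al3+ < In3+ < Tl3+ < Hg2+ < Au+; it lands at slot 1.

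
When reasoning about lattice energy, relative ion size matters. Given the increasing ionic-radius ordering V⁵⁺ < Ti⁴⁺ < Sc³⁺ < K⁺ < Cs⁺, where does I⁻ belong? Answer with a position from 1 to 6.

Tabulating Z and e⁻: V⁵⁺ has 18 e⁻ (Z=23), Ti⁴⁺ has 18 e⁻ (Z=22), Sc³⁺ has 18 e⁻ (Z=21), K⁺ has 18 e⁻ (Z=19), Cs⁺ has 54 e⁻ (Z=55), I⁻ has 54 e⁻ (Z=53). V⁵⁺ < Ti⁴⁺ (both 18 e⁻, Z=23>22); Ti⁴⁺ < Sc³⁺ (both 18 e⁻, Z=22>21); Sc³⁺ < K⁺ (both 18 e⁻, Z=21>19); K⁺ < Cs⁺ (same group, period 4 vs 6); Cs⁺ < I⁻ (isoelectronic, higher Z=55 is smaller).
The complete sequence is V⁵⁺ < Ti⁴⁺ < Sc³⁺ < K⁺ < Cs⁺ < I⁻. I⁻ sits at position 6.

6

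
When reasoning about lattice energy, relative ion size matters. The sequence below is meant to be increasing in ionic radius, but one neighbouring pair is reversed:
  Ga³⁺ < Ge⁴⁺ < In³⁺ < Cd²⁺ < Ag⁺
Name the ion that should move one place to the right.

Ga³⁺

Scanning neighbour by neighbour, only Ga³⁺/Ge⁴⁺ violates a trend: both have 28 electrons but Z(Ge)=32 > Z(Ga)=31, so Ge⁴⁺ should be the smaller of the two. That makes Ga³⁺ the one sitting a position early relative to where it belongs.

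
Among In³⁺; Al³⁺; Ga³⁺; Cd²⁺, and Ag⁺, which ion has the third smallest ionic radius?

First list Z and electron count for each: Al³⁺ (Z=13, 10 e⁻), Ga³⁺ (Z=31, 28 e⁻), In³⁺ (Z=49, 46 e⁻), Cd²⁺ (Z=48, 46 e⁻), Ag⁺ (Z=47, 46 e⁻). Al³⁺ < Ga³⁺ (same group, 1 shell fewer); Ga³⁺ < In³⁺ (same group, period 4 vs 5); In³⁺ < Cd²⁺ (both 46 e⁻, Z=49>48); Cd²⁺ < Ag⁺ (both 46 e⁻, Z=48>47).
So the order is Al³⁺ < Ga³⁺ < In³⁺ < Cd²⁺ < Ag⁺; the 3rd-smallest ion is In³⁺.

In³⁺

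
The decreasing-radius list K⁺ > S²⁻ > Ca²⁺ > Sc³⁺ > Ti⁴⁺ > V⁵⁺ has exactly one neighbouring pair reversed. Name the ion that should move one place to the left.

Compare adjacent ions: K⁺ and S²⁻ share 18 electrons; the higher nuclear charge on K (Z=19) contracts it more, so K⁺ < S²⁻ — yet in this decreasing list K⁺ sits before S²⁻. Nothing else is reversed, so S²⁻ should move one place to the left.

S²⁻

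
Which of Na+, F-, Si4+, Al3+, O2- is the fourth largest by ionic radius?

Al3+

Each ion has 10 electrons. The ranking follows nuclear charge in reverse — greater Z gives a smaller radius. Si4+ (Z=14), Al3+ (Z=13), Na+ (Z=11), F- (Z=9), O2- (Z=8).
Ordering: Si4+ < Al3+ < Na+ < F- < O2-. The fourth largest is Al3+.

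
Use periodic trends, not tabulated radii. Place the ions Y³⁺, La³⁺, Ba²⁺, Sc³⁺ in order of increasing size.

Sc³⁺ < Y³⁺ < La³⁺ < Ba²⁺

Electron counts and nuclear charges: Sc³⁺ (Z=21, 18 e⁻), Y³⁺ (Z=39, 36 e⁻), La³⁺ (Z=57, 54 e⁻), Ba²⁺ (Z=56, 54 e⁻). Sc³⁺ < Y³⁺ (same group, 1 shell fewer); Y³⁺ < La³⁺ (same group, 1 shell fewer); La³⁺ < Ba²⁺ (both 54 e⁻, Z=57>56).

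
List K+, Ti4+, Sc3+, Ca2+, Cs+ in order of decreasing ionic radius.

Tabulating Z and e⁻: Ti4+ has 18 e⁻ (Z=22), Sc3+ has 18 e⁻ (Z=21), Ca2+ has 18 e⁻ (Z=20), K+ has 18 e⁻ (Z=19), Cs+ has 54 e⁻ (Z=55). Ti4+ < Sc3+ (both 18 e⁻, Z=22>21); Sc3+ < Ca2+ (isoelectronic, higher Z=21 is smaller); Ca2+ < K+ (both 18 e⁻, Z=20>19); K+ < Cs+ (same group, 2 shells fewer).

Cs+ > K+ > Ca2+ > Sc3+ > Ti4+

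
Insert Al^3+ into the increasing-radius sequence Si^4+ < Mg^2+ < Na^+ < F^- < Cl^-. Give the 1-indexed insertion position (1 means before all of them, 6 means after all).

2

Si^4+ (Z=14, 10 e⁻), Al^3+ (Z=13, 10 e⁻), Mg^2+ (Z=12, 10 e⁻), Na^+ (Z=11, 10 e⁻), F^- (Z=9, 10 e⁻), Cl^- (Z=17, 18 e⁻). Si^4+ < Al^3+ (both 10 e⁻, Z=14>13); Al^3+ < Mg^2+ (both 10 e⁻, Z=13>12); Mg^2+ < Na^+ (isoelectronic, higher Z=12 is smaller); Na^+ < F^- (both 10 e⁻, Z=11>9); F^- < Cl^- (same group, period 2 vs 3).
Putting Al^3+ in gives Si^4+ < Al^3+ < Mg^2+ < Na^+ < F^- < Cl^-; it lands at slot 2.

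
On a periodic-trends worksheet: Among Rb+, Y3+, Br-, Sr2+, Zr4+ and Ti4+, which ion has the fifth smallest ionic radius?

Ti4+ (Z=22, 18 e⁻), Zr4+ (Z=40, 36 e⁻), Y3+ (Z=39, 36 e⁻), Sr2+ (Z=38, 36 e⁻), Rb+ (Z=37, 36 e⁻), Br- (Z=35, 36 e⁻). Ti4+ < Zr4+ (same group, 1 shell fewer); Zr4+ < Y3+ (isoelectronic, higher Z=40 is smaller); Y3+ < Sr2+ (isoelectronic, higher Z=39 is smaller); Sr2+ < Rb+ (both 36 e⁻, Z=38>37); Rb+ < Br- (both 36 e⁻, Z=37>35).
So the order is Ti4+ < Zr4+ < Y3+ < Sr2+ < Rb+ < Br-; the 5th-smallest ion is Rb+.

Rb+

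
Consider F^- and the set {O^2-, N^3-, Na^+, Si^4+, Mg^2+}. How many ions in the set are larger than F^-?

2

All of these have 10 electrons (isoelectronic). With the same electron cloud, the ion with the most protons pulls it in tightest. Nuclear charges: Si^4+ (Z=14), Mg^2+ (Z=12), Na^+ (Z=11), F^- (Z=9), O^2- (Z=8), N^3- (Z=7). Highest Z is smallest.
Relative to F^-, the ions that are larger are O^2-, N^3-. So 2 are larger.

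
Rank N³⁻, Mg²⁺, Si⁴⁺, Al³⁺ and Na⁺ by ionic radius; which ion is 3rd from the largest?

Mg²⁺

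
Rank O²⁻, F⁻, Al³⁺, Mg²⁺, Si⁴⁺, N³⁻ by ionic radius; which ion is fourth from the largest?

Mg²⁺

Isoelectronic series (10 e⁻ each). Size is set by nuclear charge: more protons means a smaller ion. Si⁴⁺ (Z=14), Al³⁺ (Z=13), Mg²⁺ (Z=12), F⁻ (Z=9), O²⁻ (Z=8), N³⁻ (Z=7).
So the order is Si⁴⁺ < Al³⁺ < Mg²⁺ < F⁻ < O²⁻ < N³⁻; the 4th-largest ion is Mg²⁺.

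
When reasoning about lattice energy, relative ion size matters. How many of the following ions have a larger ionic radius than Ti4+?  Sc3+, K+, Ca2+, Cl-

4

These species are isoelectronic with 18 electrons. The only difference is the number of protons: Ti4+ (Z=22), Sc3+ (Z=21), Ca2+ (Z=20), K+ (Z=19), Cl- (Z=17). The strongest nuclear pull (Ti4+) gives the smallest ion.
Placing each against Ti4+: smaller — none; larger — Sc3+, Ca2+, K+, Cl-. So 4 are larger.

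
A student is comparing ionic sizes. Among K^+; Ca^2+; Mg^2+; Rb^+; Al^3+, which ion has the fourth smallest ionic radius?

K^+

Work out protons and electrons: Al^3+ has 10 e⁻ (Z=13), Mg^2+ has 10 e⁻ (Z=12), Ca^2+ has 18 e⁻ (Z=20), K^+ has 18 e⁻ (Z=19), Rb^+ has 36 e⁻ (Z=37). Al^3+ < Mg^2+ (both 10 e⁻, Z=13>12); Mg^2+ < Ca^2+ (same group, period 3 vs 4); Ca^2+ < K^+ (isoelectronic, higher Z=20 is smaller); K^+ < Rb^+ (same group, 1 shell fewer).
Ordering: Al^3+ < Mg^2+ < Ca^2+ < K^+ < Rb^+. The fourth smallest is K^+.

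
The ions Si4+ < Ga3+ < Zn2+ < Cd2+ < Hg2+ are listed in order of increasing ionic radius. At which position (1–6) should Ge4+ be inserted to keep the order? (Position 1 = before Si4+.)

2

Work out protons and electrons: Si4+: 10 e⁻, Z=14, Ge4+: 28 e⁻, Z=32, Ga3+: 28 e⁻, Z=31, Zn2+: 28 e⁻, Z=30, Cd2+: 46 e⁻, Z=48, Hg2+: 78 e⁻, Z=80. Si4+ < Ge4+ (same group, period 3 vs 4); Ge4+ < Ga3+ (isoelectronic, higher Z=32 is smaller); Ga3+ < Zn2+ (both 28 e⁻, Z=31>30); Zn2+ < Cd2+ (same group, period 4 vs 5); Cd2+ < Hg2+ (same group, 1 shell fewer).
Putting Ge4+ in gives Si4+ < Ge4+ < Ga3+ < Zn2+ < Cd2+ < Hg2+; it lands at slot 2.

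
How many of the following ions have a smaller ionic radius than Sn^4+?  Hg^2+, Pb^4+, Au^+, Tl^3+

0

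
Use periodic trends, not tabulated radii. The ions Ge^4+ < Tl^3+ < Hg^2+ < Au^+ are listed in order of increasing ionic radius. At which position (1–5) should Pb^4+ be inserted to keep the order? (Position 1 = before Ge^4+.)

2

Ge^4+ (Z=32, 28 e⁻), Pb^4+ (Z=82, 78 e⁻), Tl^3+ (Z=81, 78 e⁻), Hg^2+ (Z=80, 78 e⁻), Au^+ (Z=79, 78 e⁻). Ge^4+ < Pb^4+ (same group, period 4 vs 6); Pb^4+ < Tl^3+ (both 78 e⁻, Z=82>81); Tl^3+ < Hg^2+ (isoelectronic, higher Z=81 is smaller); Hg^2+ < Au^+ (both 78 e⁻, Z=80>79).
Merged order: Ge^4+ < Pb^4+ < Tl^3+ < Hg^2+ < Au^+ — Pb^4+ is number 2.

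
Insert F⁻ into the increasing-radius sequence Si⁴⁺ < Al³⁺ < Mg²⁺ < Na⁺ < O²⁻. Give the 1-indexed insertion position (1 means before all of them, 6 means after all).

5

All of these have 10 electrons (isoelectronic). With the same electron cloud, the ion with the most protons pulls it in tightest. Nuclear charges: Si⁴⁺ (Z=14), Al³⁺ (Z=13), Mg²⁺ (Z=12), Na⁺ (Z=11), F⁻ (Z=9), O²⁻ (Z=8). Highest Z is smallest.
With F⁻ included the full order is Si⁴⁺ < Al³⁺ < Mg²⁺ < Na⁺ < F⁻ < O²⁻, so it takes position 5.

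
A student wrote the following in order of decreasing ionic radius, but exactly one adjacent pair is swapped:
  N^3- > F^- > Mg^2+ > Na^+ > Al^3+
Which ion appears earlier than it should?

The pair Mg^2+, Na^+ is the wrong way round — they are isoelectronic (10 e⁻) and Mg has more protons than Na (12 vs 11), making Mg^2+ smaller. All other adjacent pairs agree with periodic trends, so Mg^2+ is the misplaced ion.

Mg^2+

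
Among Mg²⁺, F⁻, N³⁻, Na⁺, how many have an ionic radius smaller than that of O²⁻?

3

Each ion has 10 electrons. The ranking follows nuclear charge in reverse — greater Z gives a smaller radius. Mg²⁺ (Z=12), Na⁺ (Z=11), F⁻ (Z=9), O²⁻ (Z=8), N³⁻ (Z=7).
Ordering all of them (including O²⁻) by radius gives Mg²⁺ < Na⁺ < F⁻ < O²⁻ < N³⁻. That's 3.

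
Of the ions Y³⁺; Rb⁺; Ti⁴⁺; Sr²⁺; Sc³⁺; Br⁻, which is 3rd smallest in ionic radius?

Y³⁺

Electron counts and nuclear charges: Ti⁴⁺ has 18 e⁻ (Z=22), Sc³⁺ has 18 e⁻ (Z=21), Y³⁺ has 36 e⁻ (Z=39), Sr²⁺ has 36 e⁻ (Z=38), Rb⁺ has 36 e⁻ (Z=37), Br⁻ has 36 e⁻ (Z=35). Ti⁴⁺ < Sc³⁺ (both 18 e⁻, Z=22>21); Sc³⁺ < Y³⁺ (same group, 1 shell fewer); Y³⁺ < Sr²⁺ (both 36 e⁻, Z=39>38); Sr²⁺ < Rb⁺ (both 36 e⁻, Z=38>37); Rb⁺ < Br⁻ (isoelectronic, higher Z=37 is smaller).
So the order is Ti⁴⁺ < Sc³⁺ < Y³⁺ < Sr²⁺ < Rb⁺ < Br⁻; the 3rd-smallest ion is Y³⁺.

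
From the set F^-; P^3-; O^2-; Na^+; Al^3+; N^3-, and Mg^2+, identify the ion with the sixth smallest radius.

N^3-

Work out protons and electrons: Al^3+ has 10 e⁻ (Z=13), Mg^2+ has 10 e⁻ (Z=12), Na^+ has 10 e⁻ (Z=11), F^- has 10 e⁻ (Z=9), O^2- has 10 e⁻ (Z=8), N^3- has 10 e⁻ (Z=7), P^3- has 18 e⁻ (Z=15). Al^3+ < Mg^2+ (both 10 e⁻, Z=13>12); Mg^2+ < Na^+ (both 10 e⁻, Z=12>11); Na^+ < F^- (isoelectronic, higher Z=11 is smaller); F^- < O^2- (both 10 e⁻, Z=9>8); O^2- < N^3- (isoelectronic, higher Z=8 is smaller); N^3- < P^3- (same group, 1 shell fewer).
Ordering: Al^3+ < Mg^2+ < Na^+ < F^- < O^2- < N^3- < P^3-. The sixth smallest is N^3-.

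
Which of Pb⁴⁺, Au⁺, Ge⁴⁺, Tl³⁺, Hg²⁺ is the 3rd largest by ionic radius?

Tabulating Z and e⁻: Ge⁴⁺ has 28 e⁻ (Z=32), Pb⁴⁺ has 78 e⁻ (Z=82), Tl³⁺ has 78 e⁻ (Z=81), Hg²⁺ has 78 e⁻ (Z=80), Au⁺ has 78 e⁻ (Z=79). Ge⁴⁺ < Pb⁴⁺ (same group, period 4 vs 6); Pb⁴⁺ < Tl³⁺ (both 78 e⁻, Z=82>81); Tl³⁺ < Hg²⁺ (both 78 e⁻, Z=81>80); Hg²⁺ < Au⁺ (isoelectronic, higher Z=80 is smaller).
That gives Ge⁴⁺ < Pb⁴⁺ < Tl³⁺ < Hg²⁺ < Au⁺. From the largest end, number 3 is Tl³⁺.

Tl³⁺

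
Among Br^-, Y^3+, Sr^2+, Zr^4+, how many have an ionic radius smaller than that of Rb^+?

These species are isoelectronic with 36 electrons. The only difference is the number of protons: Zr^4+ (Z=40), Y^3+ (Z=39), Sr^2+ (Z=38), Rb^+ (Z=37), Br^- (Z=35). The strongest nuclear pull (Zr^4+) gives the smallest ion.
Placing each against Rb^+: smaller — Zr^4+, Y^3+, Sr^2+; larger — Br^-. That's 3.

3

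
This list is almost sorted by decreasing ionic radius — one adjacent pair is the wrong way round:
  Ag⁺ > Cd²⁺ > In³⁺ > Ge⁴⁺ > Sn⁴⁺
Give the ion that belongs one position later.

The pair Ge⁴⁺, Sn⁴⁺ is the wrong way round — Ge⁴⁺ and Sn⁴⁺ are in one column with the same charge; the lighter period-4 ion has one fewer shell and is smaller. All other adjacent pairs agree with periodic trends, so Ge⁴⁺ is the misplaced ion.

Ge⁴⁺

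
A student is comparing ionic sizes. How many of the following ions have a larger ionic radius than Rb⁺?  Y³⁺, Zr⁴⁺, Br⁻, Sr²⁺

All of these have 36 electrons (isoelectronic). With the same electron cloud, the ion with the most protons pulls it in tightest. Nuclear charges: Zr⁴⁺ (Z=40), Y³⁺ (Z=39), Sr²⁺ (Z=38), Rb⁺ (Z=37), Br⁻ (Z=35). Highest Z is smallest.
Overall: Zr⁴⁺ < Y³⁺ < Sr²⁺ < Rb⁺ < Br⁻. Rb⁺ has 3 below it and 1 above. Count: 1.

1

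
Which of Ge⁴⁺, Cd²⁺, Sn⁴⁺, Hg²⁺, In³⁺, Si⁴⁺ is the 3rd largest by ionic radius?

Si⁴⁺: 10 e⁻, Z=14, Ge⁴⁺: 28 e⁻, Z=32, Sn⁴⁺: 46 e⁻, Z=50, In³⁺: 46 e⁻, Z=49, Cd²⁺: 46 e⁻, Z=48, Hg²⁺: 78 e⁻, Z=80. Si⁴⁺ < Ge⁴⁺ (same group, 1 shell fewer); Ge⁴⁺ < Sn⁴⁺ (same group, 1 shell fewer); Sn⁴⁺ < In³⁺ (both 46 e⁻, Z=50>49); In³⁺ < Cd²⁺ (both 46 e⁻, Z=49>48); Cd²⁺ < Hg²⁺ (same group, 1 shell fewer).
Ordering: Si⁴⁺ < Ge⁴⁺ < Sn⁴⁺ < In³⁺ < Cd²⁺ < Hg²⁺. The 3rd largest is In³⁺.

In³⁺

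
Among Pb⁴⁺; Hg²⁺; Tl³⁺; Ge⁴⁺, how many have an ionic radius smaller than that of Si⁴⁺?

Work out protons and electrons: Si⁴⁺ has 10 e⁻ (Z=14), Ge⁴⁺ has 28 e⁻ (Z=32), Pb⁴⁺ has 78 e⁻ (Z=82), Tl³⁺ has 78 e⁻ (Z=81), Hg²⁺ has 78 e⁻ (Z=80). Si⁴⁺ < Ge⁴⁺ (same group, period 3 vs 4); Ge⁴⁺ < Pb⁴⁺ (same group, 2 shells fewer); Pb⁴⁺ < Tl³⁺ (both 78 e⁻, Z=82>81); Tl³⁺ < Hg²⁺ (isoelectronic, higher Z=81 is smaller).
Ordering all of them (including Si⁴⁺) by radius gives Si⁴⁺ < Ge⁴⁺ < Pb⁴⁺ < Tl³⁺ < Hg²⁺. Count: 0.

0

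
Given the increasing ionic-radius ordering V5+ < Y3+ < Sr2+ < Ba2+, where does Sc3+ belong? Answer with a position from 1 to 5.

Electron counts and nuclear charges: V5+: 18 e⁻, Z=23, Sc3+: 18 e⁻, Z=21, Y3+: 36 e⁻, Z=39, Sr2+: 36 e⁻, Z=38, Ba2+: 54 e⁻, Z=56. V5+ < Sc3+ (isoelectronic, higher Z=23 is smaller); Sc3+ < Y3+ (same group, period 4 vs 5); Y3+ < Sr2+ (isoelectronic, higher Z=39 is smaller); Sr2+ < Ba2+ (same group, period 5 vs 6).
With Sc3+ included the full order is V5+ < Sc3+ < Y3+ < Sr2+ < Ba2+, so it takes position 2.

2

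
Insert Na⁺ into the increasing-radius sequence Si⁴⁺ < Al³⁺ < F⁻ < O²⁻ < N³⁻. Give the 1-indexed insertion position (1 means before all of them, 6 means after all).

3

These species are isoelectronic with 10 electrons. The only difference is the number of protons: Si⁴⁺ (Z=14), Al³⁺ (Z=13), Na⁺ (Z=11), F⁻ (Z=9), O²⁻ (Z=8), N³⁻ (Z=7). The strongest nuclear pull (Si⁴⁺) gives the smallest ion.
Putting Na⁺ in gives Si⁴⁺ < Al³⁺ < Na⁺ < F⁻ < O²⁻ < N³⁻; it lands at slot 3.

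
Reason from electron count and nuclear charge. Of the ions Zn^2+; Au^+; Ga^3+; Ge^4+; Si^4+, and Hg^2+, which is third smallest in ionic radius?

Ga^3+

Si^4+: 10 e⁻, Z=14, Ge^4+: 28 e⁻, Z=32, Ga^3+: 28 e⁻, Z=31, Zn^2+: 28 e⁻, Z=30, Hg^2+: 78 e⁻, Z=80, Au^+: 78 e⁻, Z=79. Si^4+ < Ge^4+ (same group, 1 shell fewer); Ge^4+ < Ga^3+ (isoelectronic, higher Z=32 is smaller); Ga^3+ < Zn^2+ (isoelectronic, higher Z=31 is smaller); Zn^2+ < Hg^2+ (same group, 2 shells fewer); Hg^2+ < Au^+ (isoelectronic, higher Z=80 is smaller).
That gives Si^4+ < Ge^4+ < Ga^3+ < Zn^2+ < Hg^2+ < Au^+. From the smallest end, number 3 is Ga^3+.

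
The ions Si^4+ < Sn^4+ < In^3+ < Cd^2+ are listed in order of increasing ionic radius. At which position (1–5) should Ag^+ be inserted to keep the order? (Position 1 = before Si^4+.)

Electron counts and nuclear charges: Si^4+ has 10 e⁻ (Z=14), Sn^4+ has 46 e⁻ (Z=50), In^3+ has 46 e⁻ (Z=49), Cd^2+ has 46 e⁻ (Z=48), Ag^+ has 46 e⁻ (Z=47). Si^4+ < Sn^4+ (same group, period 3 vs 5); Sn^4+ < In^3+ (isoelectronic, higher Z=50 is smaller); In^3+ < Cd^2+ (isoelectronic, higher Z=49 is smaller); Cd^2+ < Ag^+ (both 46 e⁻, Z=48>47).
With Ag^+ included the full order is Si^4+ < Sn^4+ < In^3+ < Cd^2+ < Ag^+, so it takes position 5.

5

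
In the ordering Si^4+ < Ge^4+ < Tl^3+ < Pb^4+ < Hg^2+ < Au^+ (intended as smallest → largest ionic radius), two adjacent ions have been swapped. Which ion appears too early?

Tl^3+

Compare adjacent ions: Pb^4+ and Tl^3+ share 78 electrons; the higher nuclear charge on Pb (Z=82) contracts it more, so Pb^4+ < Tl^3+ — yet in this increasing list Tl^3+ sits before Pb^4+. Nothing else is reversed, so Tl^3+ should move one place to the right.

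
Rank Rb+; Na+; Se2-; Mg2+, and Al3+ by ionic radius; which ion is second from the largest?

Rb+

Tabulating Z and e⁻: Al3+ has 10 e⁻ (Z=13), Mg2+ has 10 e⁻ (Z=12), Na+ has 10 e⁻ (Z=11), Rb+ has 36 e⁻ (Z=37), Se2- has 36 e⁻ (Z=34). Al3+ < Mg2+ (isoelectronic, higher Z=13 is smaller); Mg2+ < Na+ (both 10 e⁻, Z=12>11); Na+ < Rb+ (same group, period 3 vs 5); Rb+ < Se2- (both 36 e⁻, Z=37>34).
So the order is Al3+ < Mg2+ < Na+ < Rb+ < Se2-; the 2nd-largest ion is Rb+.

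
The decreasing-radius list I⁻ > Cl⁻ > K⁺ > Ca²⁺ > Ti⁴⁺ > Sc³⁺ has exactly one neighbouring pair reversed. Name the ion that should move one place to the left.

Compare adjacent ions: Ti⁴⁺ and Sc³⁺ share 18 electrons; the higher nuclear charge on Ti (Z=22) contracts it more, so Ti⁴⁺ < Sc³⁺ — yet in this decreasing list Ti⁴⁺ sits before Sc³⁺. Nothing else is reversed, so Sc³⁺ should move one place to the left.

Sc³⁺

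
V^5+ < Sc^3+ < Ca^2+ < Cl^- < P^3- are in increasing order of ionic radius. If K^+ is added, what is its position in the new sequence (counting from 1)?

4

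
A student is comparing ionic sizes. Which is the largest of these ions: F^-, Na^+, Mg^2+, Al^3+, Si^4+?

Isoelectronic series (10 e⁻ each). Size is set by nuclear charge: more protons means a smaller ion. Si^4+ (Z=14), Al^3+ (Z=13), Mg^2+ (Z=12), Na^+ (Z=11), F^- (Z=9).

F^-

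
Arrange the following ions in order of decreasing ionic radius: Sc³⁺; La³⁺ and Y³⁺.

Same group, same charge. Going down the group adds an extra shell of electrons, so the ion gets larger: Sc³⁺ is highest in the group and smallest.

La³⁺ > Y³⁺ > Sc³⁺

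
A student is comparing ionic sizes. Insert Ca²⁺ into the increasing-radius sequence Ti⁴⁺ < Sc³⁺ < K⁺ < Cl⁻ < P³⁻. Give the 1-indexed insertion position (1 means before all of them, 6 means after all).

3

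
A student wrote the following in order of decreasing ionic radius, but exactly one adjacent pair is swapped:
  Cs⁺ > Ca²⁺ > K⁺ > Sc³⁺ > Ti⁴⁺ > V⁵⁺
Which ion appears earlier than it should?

Scanning neighbour by neighbour, only Ca²⁺/K⁺ violates a trend: both have 18 electrons but Z(Ca)=20 > Z(K)=19, so Ca²⁺ should be the smaller of the two. That makes Ca²⁺ the one sitting a position early relative to where it belongs.

Ca²⁺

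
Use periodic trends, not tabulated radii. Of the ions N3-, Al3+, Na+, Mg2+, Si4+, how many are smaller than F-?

4

All of these have 10 electrons (isoelectronic). With the same electron cloud, the ion with the most protons pulls it in tightest. Nuclear charges: Si4+ (Z=14), Al3+ (Z=13), Mg2+ (Z=12), Na+ (Z=11), F- (Z=9), N3- (Z=7). Highest Z is smallest.
Relative to F-, the ions that are smaller are Si4+, Al3+, Mg2+, Na+. That's 4.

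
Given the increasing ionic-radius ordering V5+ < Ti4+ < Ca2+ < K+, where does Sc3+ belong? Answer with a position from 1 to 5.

Each ion has 18 electrons. The ranking follows nuclear charge in reverse — greater Z gives a smaller radius. V5+ (Z=23), Ti4+ (Z=22), Sc3+ (Z=21), Ca2+ (Z=20), K+ (Z=19).
The complete sequence is V5+ < Ti4+ < Sc3+ < Ca2+ < K+. Sc3+ sits at position 3.

3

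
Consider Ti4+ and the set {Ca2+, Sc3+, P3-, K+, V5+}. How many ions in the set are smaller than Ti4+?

1

Isoelectronic series (18 e⁻ each). Size is set by nuclear charge: more protons means a smaller ion. V5+ (Z=23), Ti4+ (Z=22), Sc3+ (Z=21), Ca2+ (Z=20), K+ (Z=19), P3- (Z=15).
Relative to Ti4+, the ions that are smaller are V5+. That's 1.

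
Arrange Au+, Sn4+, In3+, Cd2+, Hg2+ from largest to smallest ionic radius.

Sn4+: 46 e⁻, Z=50, In3+: 46 e⁻, Z=49, Cd2+: 46 e⁻, Z=48, Hg2+: 78 e⁻, Z=80, Au+: 78 e⁻, Z=79. Sn4+ < In3+ (isoelectronic, higher Z=50 is smaller); In3+ < Cd2+ (isoelectronic, higher Z=49 is smaller); Cd2+ < Hg2+ (same group, 1 shell fewer); Hg2+ < Au+ (isoelectronic, higher Z=80 is smaller).

Au+ > Hg2+ > Cd2+ > In3+ > Sn4+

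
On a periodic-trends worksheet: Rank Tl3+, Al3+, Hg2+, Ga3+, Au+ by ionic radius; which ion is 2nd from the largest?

Hg2+

First list Z and electron count for each: Al3+: 10 e⁻, Z=13, Ga3+: 28 e⁻, Z=31, Tl3+: 78 e⁻, Z=81, Hg2+: 78 e⁻, Z=80, Au+: 78 e⁻, Z=79. Al3+ < Ga3+ (same group, period 3 vs 4); Ga3+ < Tl3+ (same group, period 4 vs 6); Tl3+ < Hg2+ (isoelectronic, higher Z=81 is smaller); Hg2+ < Au+ (isoelectronic, higher Z=80 is smaller).
Ordering: Al3+ < Ga3+ < Tl3+ < Hg2+ < Au+. The 2nd largest is Hg2+.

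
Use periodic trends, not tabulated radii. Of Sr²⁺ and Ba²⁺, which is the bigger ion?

Ba²⁺

These ions sit in one column with identical charge. Each step down the periodic table adds a principal shell, increasing the radius.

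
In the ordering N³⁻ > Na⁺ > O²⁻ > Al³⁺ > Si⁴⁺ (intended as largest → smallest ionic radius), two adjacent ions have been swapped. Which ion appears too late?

O²⁻

Check each adjacent pair. Na⁺ and O²⁻ are reversed: both have 10 electrons but Z(Na)=11 > Z(O)=8, so Na⁺ should be the smaller of the two. No other neighbouring pair contradicts the periodic trends, so O²⁻ is the ion listed too late.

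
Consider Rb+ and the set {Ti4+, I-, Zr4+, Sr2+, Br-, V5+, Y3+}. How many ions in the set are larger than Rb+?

2

Tabulating Z and e⁻: V5+: 18 e⁻, Z=23, Ti4+: 18 e⁻, Z=22, Zr4+: 36 e⁻, Z=40, Y3+: 36 e⁻, Z=39, Sr2+: 36 e⁻, Z=38, Rb+: 36 e⁻, Z=37, Br-: 36 e⁻, Z=35, I-: 54 e⁻, Z=53. V5+ < Ti4+ (isoelectronic, higher Z=23 is smaller); Ti4+ < Zr4+ (same group, 1 shell fewer); Zr4+ < Y3+ (both 36 e⁻, Z=40>39); Y3+ < Sr2+ (isoelectronic, higher Z=39 is smaller); Sr2+ < Rb+ (both 36 e⁻, Z=38>37); Rb+ < Br- (both 36 e⁻, Z=37>35); Br- < I- (same group, period 4 vs 5).
Overall: V5+ < Ti4+ < Zr4+ < Y3+ < Sr2+ < Rb+ < Br- < I-. Rb+ has 5 below it and 2 above. Count: 2.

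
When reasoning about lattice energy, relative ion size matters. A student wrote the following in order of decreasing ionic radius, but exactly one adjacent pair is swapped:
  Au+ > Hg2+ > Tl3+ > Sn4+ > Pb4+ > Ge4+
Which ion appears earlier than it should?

Sn4+

Compare adjacent ions: same group and charge — period 5 sits above period 6, so Sn4+ is smaller — yet in this decreasing list Sn4+ sits before Pb4+. Nothing else is reversed, so Sn4+ should move one place to the right.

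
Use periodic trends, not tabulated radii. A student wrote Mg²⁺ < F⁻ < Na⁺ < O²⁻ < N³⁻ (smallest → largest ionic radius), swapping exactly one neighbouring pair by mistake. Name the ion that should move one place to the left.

Na⁺

Check each adjacent pair. F⁻ and Na⁺ are reversed: they are isoelectronic (10 e⁻) and Na has more protons than F (11 vs 9), making Na⁺ smaller. No other neighbouring pair contradicts the periodic trends, so Na⁺ is the ion listed too late.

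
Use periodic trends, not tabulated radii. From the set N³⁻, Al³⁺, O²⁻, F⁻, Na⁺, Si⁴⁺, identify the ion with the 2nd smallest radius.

Al³⁺

Isoelectronic series (10 e⁻ each). Size is set by nuclear charge: more protons means a smaller ion. Si⁴⁺ (Z=14), Al³⁺ (Z=13), Na⁺ (Z=11), F⁻ (Z=9), O²⁻ (Z=8), N³⁻ (Z=7).
That gives Si⁴⁺ < Al³⁺ < Na⁺ < F⁻ < O²⁻ < N³⁻. From the smallest end, number 2 is Al³⁺.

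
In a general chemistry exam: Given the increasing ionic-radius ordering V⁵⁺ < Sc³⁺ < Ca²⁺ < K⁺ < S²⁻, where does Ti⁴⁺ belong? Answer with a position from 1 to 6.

All of these have 18 electrons (isoelectronic). With the same electron cloud, the ion with the most protons pulls it in tightest. Nuclear charges: V⁵⁺ (Z=23), Ti⁴⁺ (Z=22), Sc³⁺ (Z=21), Ca²⁺ (Z=20), K⁺ (Z=19), S²⁻ (Z=16). Highest Z is smallest.
Merged order: V⁵⁺ < Ti⁴⁺ < Sc³⁺ < Ca²⁺ < K⁺ < S²⁻ — Ti⁴⁺ is number 2.

2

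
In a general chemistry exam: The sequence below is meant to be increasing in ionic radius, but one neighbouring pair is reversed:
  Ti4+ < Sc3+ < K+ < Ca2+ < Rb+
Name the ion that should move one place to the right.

Compare adjacent ions: they are isoelectronic (18 e⁻) and Ca has more protons than K (20 vs 19), making Ca2+ smaller — yet in this increasing list K+ sits before Ca2+. Nothing else is reversed, so K+ should move one place to the right.

K+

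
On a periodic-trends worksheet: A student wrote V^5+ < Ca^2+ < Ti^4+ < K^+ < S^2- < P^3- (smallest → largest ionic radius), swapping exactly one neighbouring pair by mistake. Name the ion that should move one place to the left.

Scanning neighbour by neighbour, only Ca^2+/Ti^4+ violates a trend: they are isoelectronic (18 e⁻) and Ti has more protons than Ca (22 vs 20), making Ti^4+ smaller. That makes Ti^4+ the one sitting a position late relative to where it belongs.

Ti^4+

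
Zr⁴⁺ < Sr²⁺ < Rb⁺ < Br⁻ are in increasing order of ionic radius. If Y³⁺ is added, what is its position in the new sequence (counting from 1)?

These species are isoelectronic with 36 electrons. The only difference is the number of protons: Zr⁴⁺ (Z=40), Y³⁺ (Z=39), Sr²⁺ (Z=38), Rb⁺ (Z=37), Br⁻ (Z=35). The strongest nuclear pull (Zr⁴⁺) gives the smallest ion.
With Y³⁺ included the full order is Zr⁴⁺ < Y³⁺ < Sr²⁺ < Rb⁺ < Br⁻, so it takes position 2.

2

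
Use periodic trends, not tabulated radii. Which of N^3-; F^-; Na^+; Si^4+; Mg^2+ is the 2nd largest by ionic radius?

F^-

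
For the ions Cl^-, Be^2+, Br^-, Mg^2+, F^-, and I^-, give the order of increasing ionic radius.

Be^2+ < Mg^2+ < F^- < Cl^- < Br^- < I^-

Be^2+ (Z=4, 2 e⁻), Mg^2+ (Z=12, 10 e⁻), F^- (Z=9, 10 e⁻), Cl^- (Z=17, 18 e⁻), Br^- (Z=35, 36 e⁻), I^- (Z=53, 54 e⁻). Be^2+ < Mg^2+ (same group, 1 shell fewer); Mg^2+ < F^- (both 10 e⁻, Z=12>9); F^- < Cl^- (same group, 1 shell fewer); Cl^- < Br^- (same group, period 3 vs 4); Br^- < I^- (same group, period 4 vs 5).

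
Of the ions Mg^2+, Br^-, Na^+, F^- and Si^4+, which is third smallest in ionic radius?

Na^+

First list Z and electron count for each: Si^4+ has 10 e⁻ (Z=14), Mg^2+ has 10 e⁻ (Z=12), Na^+ has 10 e⁻ (Z=11), F^- has 10 e⁻ (Z=9), Br^- has 36 e⁻ (Z=35). Si^4+ < Mg^2+ (both 10 e⁻, Z=14>12); Mg^2+ < Na^+ (isoelectronic, higher Z=12 is smaller); Na^+ < F^- (both 10 e⁻, Z=11>9); F^- < Br^- (same group, period 2 vs 4).
Full ascending order: Si^4+ < Mg^2+ < Na^+ < F^- < Br^-. Counting from the smallest, position 3 is Na^+.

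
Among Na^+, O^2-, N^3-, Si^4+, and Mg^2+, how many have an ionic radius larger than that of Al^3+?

4

Isoelectronic series (10 e⁻ each). Size is set by nuclear charge: more protons means a smaller ion. Si^4+ (Z=14), Al^3+ (Z=13), Mg^2+ (Z=12), Na^+ (Z=11), O^2- (Z=8), N^3- (Z=7).
Relative to Al^3+, the ions that are larger are Mg^2+, Na^+, O^2-, N^3-. That's 4.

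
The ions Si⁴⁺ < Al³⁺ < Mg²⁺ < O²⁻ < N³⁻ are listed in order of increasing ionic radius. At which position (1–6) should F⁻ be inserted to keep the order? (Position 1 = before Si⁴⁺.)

4

Isoelectronic series (10 e⁻ each). Size is set by nuclear charge: more protons means a smaller ion. Si⁴⁺ (Z=14), Al³⁺ (Z=13), Mg²⁺ (Z=12), F⁻ (Z=9), O²⁻ (Z=8), N³⁻ (Z=7).
With F⁻ included the full order is Si⁴⁺ < Al³⁺ < Mg²⁺ < F⁻ < O²⁻ < N³⁻, so it takes position 4.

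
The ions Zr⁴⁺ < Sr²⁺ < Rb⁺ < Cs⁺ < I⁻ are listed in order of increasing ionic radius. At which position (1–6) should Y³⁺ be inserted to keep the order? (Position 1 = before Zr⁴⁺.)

2

Tabulating Z and e⁻: Zr⁴⁺ (Z=40, 36 e⁻), Y³⁺ (Z=39, 36 e⁻), Sr²⁺ (Z=38, 36 e⁻), Rb⁺ (Z=37, 36 e⁻), Cs⁺ (Z=55, 54 e⁻), I⁻ (Z=53, 54 e⁻). Zr⁴⁺ < Y³⁺ (both 36 e⁻, Z=40>39); Y³⁺ < Sr²⁺ (isoelectronic, higher Z=39 is smaller); Sr²⁺ < Rb⁺ (isoelectronic, higher Z=38 is smaller); Rb⁺ < Cs⁺ (same group, period 5 vs 6); Cs⁺ < I⁻ (both 54 e⁻, Z=55>53).
Merged order: Zr⁴⁺ < Y³⁺ < Sr²⁺ < Rb⁺ < Cs⁺ < I⁻ — Y³⁺ is number 2.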